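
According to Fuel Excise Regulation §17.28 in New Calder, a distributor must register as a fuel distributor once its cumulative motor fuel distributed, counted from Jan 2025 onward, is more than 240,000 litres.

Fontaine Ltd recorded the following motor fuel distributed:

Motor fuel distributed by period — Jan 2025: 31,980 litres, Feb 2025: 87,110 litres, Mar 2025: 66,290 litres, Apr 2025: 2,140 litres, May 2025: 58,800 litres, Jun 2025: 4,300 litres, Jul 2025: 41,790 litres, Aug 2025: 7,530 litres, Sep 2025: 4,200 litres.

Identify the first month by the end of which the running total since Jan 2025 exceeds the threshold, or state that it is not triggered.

Through Jan 2025: 31,980 litres
Through Feb 2025: 119,090 litres
Through Mar 2025: 185,380 litres
Through Apr 2025: 187,520 litres
Through May 2025: 246,320 litres ← exceeds threshold

May 2025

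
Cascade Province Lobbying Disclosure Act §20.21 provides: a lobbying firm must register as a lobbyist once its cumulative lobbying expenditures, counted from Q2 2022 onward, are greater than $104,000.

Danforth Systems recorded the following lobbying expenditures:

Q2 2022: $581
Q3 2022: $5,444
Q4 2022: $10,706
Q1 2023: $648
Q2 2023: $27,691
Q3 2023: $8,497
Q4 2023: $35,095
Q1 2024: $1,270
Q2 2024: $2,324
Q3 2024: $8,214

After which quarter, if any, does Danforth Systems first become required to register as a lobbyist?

Not triggered

Through Q2 2022: $581
Through Q3 2022: $6,025
Through Q4 2022: $16,731
Through Q1 2023: $17,379
Through Q2 2023: $45,070
Through Q3 2023: $53,567
Through Q4 2023: $88,662
Through Q1 2024: $89,932
Through Q2 2024: $92,256
Through Q3 2024: $100,470
Final cumulative total $100,470 ≤ $104,000; the threshold is never exceeded.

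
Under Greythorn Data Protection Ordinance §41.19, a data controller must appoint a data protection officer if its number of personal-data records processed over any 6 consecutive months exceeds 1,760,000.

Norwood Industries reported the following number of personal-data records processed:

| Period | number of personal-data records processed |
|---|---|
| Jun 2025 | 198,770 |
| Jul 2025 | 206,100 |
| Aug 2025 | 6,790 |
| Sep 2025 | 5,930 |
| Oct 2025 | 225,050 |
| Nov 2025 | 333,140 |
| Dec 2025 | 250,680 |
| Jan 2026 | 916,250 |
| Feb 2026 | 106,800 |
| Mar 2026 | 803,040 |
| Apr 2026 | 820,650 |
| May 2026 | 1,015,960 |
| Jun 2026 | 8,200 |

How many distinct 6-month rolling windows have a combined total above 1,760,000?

5

Jun 2025–Nov 2025: 198,770 + 206,100 + 6,790 + 5,930 + 225,050 + 333,140 = 975,780 (under)
Jul 2025–Dec 2025: 206,100 + 6,790 + 5,930 + 225,050 + 333,140 + 250,680 = 1,027,690 (under)
Aug 2025–Jan 2026: 6,790 + 5,930 + 225,050 + 333,140 + 250,680 + 916,250 = 1,737,840 (under)
Sep 2025–Feb 2026: 5,930 + 225,050 + 333,140 + 250,680 + 916,250 + 106,800 = 1,837,850 (over)
Oct 2025–Mar 2026: 225,050 + 333,140 + 250,680 + 916,250 + 106,800 + 803,040 = 2,634,960 (over)
Nov 2025–Apr 2026: 333,140 + 250,680 + 916,250 + 106,800 + 803,040 + 820,650 = 3,230,560 (over)
Dec 2025–May 2026: 250,680 + 916,250 + 106,800 + 803,040 + 820,650 + 1,015,960 = 3,913,380 (over)
Jan 2026–Jun 2026: 916,250 + 106,800 + 803,040 + 820,650 + 1,015,960 + 8,200 = 3,670,900 (over)
5 windows exceed the threshold.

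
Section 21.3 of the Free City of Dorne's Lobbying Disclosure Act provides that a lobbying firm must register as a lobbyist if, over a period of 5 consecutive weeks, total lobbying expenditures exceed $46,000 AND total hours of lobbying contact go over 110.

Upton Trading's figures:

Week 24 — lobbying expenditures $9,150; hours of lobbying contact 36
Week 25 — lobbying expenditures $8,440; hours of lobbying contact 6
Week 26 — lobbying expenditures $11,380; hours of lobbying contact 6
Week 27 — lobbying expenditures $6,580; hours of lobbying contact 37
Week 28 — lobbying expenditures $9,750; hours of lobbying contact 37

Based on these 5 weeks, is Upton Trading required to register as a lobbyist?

Total lobbying expenditures: $9,150 + $8,440 + $11,380 + $6,580 + $9,750 = $45,300 (≤ $46,000).
Total hours of lobbying contact: 36 + 6 + 6 + 37 + 37 = 122 (> 110).
The test is 'and': the rule requires both, and at least one is not exceeded.

No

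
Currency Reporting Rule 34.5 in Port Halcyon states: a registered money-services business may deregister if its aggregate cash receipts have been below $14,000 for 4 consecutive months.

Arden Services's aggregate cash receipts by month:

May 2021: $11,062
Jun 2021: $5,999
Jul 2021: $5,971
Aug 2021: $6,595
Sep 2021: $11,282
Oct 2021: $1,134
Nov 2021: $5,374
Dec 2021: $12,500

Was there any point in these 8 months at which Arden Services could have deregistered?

Months below $14,000: May 2021, Jun 2021, Jul 2021, Aug 2021, Sep 2021, Oct 2021, Nov 2021, Dec 2021.
Longest run of consecutive months below the threshold: 8.
8 ≥ 4, so Arden Services became eligible.

Yes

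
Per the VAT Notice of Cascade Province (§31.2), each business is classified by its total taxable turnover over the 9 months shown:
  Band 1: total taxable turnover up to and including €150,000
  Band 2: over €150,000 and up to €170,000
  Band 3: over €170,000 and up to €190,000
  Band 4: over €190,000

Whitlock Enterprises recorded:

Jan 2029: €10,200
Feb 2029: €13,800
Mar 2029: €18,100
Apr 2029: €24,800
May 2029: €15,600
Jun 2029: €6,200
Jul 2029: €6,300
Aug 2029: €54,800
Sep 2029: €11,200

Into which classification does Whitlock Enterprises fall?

Total taxable turnover: €10,200 + €13,800 + €18,100 + €24,800 + €15,600 + €6,200 + €6,300 + €54,800 + €11,200 = €161,000.
€150,000 < €161,000 ≤ €170,000, so Band 2 applies.

Band 2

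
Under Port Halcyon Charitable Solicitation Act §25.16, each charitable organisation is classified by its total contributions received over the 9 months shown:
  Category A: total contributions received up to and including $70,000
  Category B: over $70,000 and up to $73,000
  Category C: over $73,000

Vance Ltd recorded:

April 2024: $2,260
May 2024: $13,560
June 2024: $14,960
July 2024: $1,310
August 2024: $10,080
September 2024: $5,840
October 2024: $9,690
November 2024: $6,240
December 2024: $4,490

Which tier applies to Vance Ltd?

Category A

Total contributions received: $2,260 + $13,560 + $14,960 + $1,310 + $10,080 + $5,840 + $9,690 + $6,240 + $4,490 = $68,430.
$68,430 ≤ $70,000, so Category A applies.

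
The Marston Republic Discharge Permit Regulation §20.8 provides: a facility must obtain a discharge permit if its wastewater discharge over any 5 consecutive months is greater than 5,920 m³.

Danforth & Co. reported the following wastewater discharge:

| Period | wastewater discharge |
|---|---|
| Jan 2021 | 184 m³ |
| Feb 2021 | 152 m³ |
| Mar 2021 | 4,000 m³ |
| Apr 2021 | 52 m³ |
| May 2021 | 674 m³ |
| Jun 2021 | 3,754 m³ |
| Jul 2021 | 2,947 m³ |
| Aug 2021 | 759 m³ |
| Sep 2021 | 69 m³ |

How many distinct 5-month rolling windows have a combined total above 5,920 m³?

4

Jan 2021–May 2021: 184 m³ + 152 m³ + 4,000 m³ + 52 m³ + 674 m³ = 5,062 m³ (under)
Feb 2021–Jun 2021: 152 m³ + 4,000 m³ + 52 m³ + 674 m³ + 3,754 m³ = 8,632 m³ (over)
Mar 2021–Jul 2021: 4,000 m³ + 52 m³ + 674 m³ + 3,754 m³ + 2,947 m³ = 11,427 m³ (over)
Apr 2021–Aug 2021: 52 m³ + 674 m³ + 3,754 m³ + 2,947 m³ + 759 m³ = 8,186 m³ (over)
May 2021–Sep 2021: 674 m³ + 3,754 m³ + 2,947 m³ + 759 m³ + 69 m³ = 8,203 m³ (over)
4 windows exceed the threshold.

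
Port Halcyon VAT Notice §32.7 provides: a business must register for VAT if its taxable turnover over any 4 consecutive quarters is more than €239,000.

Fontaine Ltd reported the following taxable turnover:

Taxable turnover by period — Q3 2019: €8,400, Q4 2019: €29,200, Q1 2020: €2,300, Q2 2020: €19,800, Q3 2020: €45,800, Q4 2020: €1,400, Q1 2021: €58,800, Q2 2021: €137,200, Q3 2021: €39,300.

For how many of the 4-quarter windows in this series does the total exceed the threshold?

Q3 2019–Q2 2020: €8,400 + €29,200 + €2,300 + €19,800 = €59,700 (under)
Q4 2019–Q3 2020: €29,200 + €2,300 + €19,800 + €45,800 = €97,100 (under)
Q1 2020–Q4 2020: €2,300 + €19,800 + €45,800 + €1,400 = €69,300 (under)
Q2 2020–Q1 2021: €19,800 + €45,800 + €1,400 + €58,800 = €125,800 (under)
Q3 2020–Q2 2021: €45,800 + €1,400 + €58,800 + €137,200 = €243,200 (over)
Q4 2020–Q3 2021: €1,400 + €58,800 + €137,200 + €39,300 = €236,700 (under)
1 window exceeds the threshold.

1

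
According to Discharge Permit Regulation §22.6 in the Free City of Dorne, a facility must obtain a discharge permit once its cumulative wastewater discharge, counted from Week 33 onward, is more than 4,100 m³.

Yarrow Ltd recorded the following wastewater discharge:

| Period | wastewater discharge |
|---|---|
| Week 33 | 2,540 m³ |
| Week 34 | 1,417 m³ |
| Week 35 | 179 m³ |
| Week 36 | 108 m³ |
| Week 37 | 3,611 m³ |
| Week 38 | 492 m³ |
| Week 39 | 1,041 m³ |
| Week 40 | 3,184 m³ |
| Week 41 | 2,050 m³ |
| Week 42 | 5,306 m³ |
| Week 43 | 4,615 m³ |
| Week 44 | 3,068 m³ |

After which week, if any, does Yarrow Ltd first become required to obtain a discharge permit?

Through Week 33: 2,540 m³
Through Week 34: 3,957 m³
Through Week 35: 4,136 m³ ← exceeds threshold

Week 35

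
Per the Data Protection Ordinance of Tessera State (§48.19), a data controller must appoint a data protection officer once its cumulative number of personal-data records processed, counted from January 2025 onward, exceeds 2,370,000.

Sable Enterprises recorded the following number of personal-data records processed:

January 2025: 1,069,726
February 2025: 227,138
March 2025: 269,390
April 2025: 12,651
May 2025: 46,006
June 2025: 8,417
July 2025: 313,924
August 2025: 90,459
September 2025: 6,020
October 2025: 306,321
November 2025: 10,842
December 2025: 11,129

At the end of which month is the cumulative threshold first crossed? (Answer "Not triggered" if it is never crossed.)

December 2025

Through January 2025: 1,069,726
Through February 2025: 1,296,864
Through March 2025: 1,566,254
Through April 2025: 1,578,905
Through May 2025: 1,624,911
Through June 2025: 1,633,328
Through July 2025: 1,947,252
Through August 2025: 2,037,711
Through September 2025: 2,043,731
Through October 2025: 2,350,052
Through November 2025: 2,360,894
Through December 2025: 2,372,023 ← exceeds threshold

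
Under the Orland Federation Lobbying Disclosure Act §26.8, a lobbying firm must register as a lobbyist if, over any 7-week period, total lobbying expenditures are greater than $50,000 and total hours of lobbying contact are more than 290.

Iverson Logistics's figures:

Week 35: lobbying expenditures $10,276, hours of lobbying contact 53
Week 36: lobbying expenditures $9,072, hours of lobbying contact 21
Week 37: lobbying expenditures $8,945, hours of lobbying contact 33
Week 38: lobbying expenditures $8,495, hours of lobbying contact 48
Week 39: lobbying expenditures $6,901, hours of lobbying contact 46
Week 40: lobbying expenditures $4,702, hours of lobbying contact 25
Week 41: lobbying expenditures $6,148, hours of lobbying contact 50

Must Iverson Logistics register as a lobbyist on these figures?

No

Total lobbying expenditures: $10,276 + $9,072 + $8,945 + $8,495 + $6,901 + $4,702 + $6,148 = $54,539 (> $50,000).
Total hours of lobbying contact: 53 + 21 + 33 + 48 + 46 + 25 + 50 = 276 (≤ 290).
The test is 'and': the rule requires both, and at least one is not exceeded.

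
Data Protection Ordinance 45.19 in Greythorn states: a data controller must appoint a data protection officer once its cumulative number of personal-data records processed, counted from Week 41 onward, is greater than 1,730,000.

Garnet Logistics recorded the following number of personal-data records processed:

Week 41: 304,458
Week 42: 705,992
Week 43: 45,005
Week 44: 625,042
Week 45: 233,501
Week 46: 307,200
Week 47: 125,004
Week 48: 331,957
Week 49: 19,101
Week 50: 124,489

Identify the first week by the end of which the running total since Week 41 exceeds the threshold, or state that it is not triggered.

Week 45

Through Week 41: 304,458
Through Week 42: 1,010,450
Through Week 43: 1,055,455
Through Week 44: 1,680,497
Through Week 45: 1,913,998 ← exceeds threshold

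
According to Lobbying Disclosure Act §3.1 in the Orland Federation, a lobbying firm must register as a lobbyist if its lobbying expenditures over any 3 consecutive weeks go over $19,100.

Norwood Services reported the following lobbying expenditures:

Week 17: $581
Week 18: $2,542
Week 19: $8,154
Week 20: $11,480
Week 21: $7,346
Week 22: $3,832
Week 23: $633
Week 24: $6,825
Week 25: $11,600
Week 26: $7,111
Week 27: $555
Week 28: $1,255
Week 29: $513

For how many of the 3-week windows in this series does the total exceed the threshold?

5

Week 17–Week 19: $581 + $2,542 + $8,154 = $11,277 (under)
Week 18–Week 20: $2,542 + $8,154 + $11,480 = $22,176 (over)
Week 19–Week 21: $8,154 + $11,480 + $7,346 = $26,980 (over)
Week 20–Week 22: $11,480 + $7,346 + $3,832 = $22,658 (over)
Week 21–Week 23: $7,346 + $3,832 + $633 = $11,811 (under)
Week 22–Week 24: $3,832 + $633 + $6,825 = $11,290 (under)
Week 23–Week 25: $633 + $6,825 + $11,600 = $19,058 (under)
Week 24–Week 26: $6,825 + $11,600 + $7,111 = $25,536 (over)
Week 25–Week 27: $11,600 + $7,111 + $555 = $19,266 (over)
Week 26–Week 28: $7,111 + $555 + $1,255 = $8,921 (under)
Week 27–Week 29: $555 + $1,255 + $513 = $2,323 (under)
5 windows exceed the threshold.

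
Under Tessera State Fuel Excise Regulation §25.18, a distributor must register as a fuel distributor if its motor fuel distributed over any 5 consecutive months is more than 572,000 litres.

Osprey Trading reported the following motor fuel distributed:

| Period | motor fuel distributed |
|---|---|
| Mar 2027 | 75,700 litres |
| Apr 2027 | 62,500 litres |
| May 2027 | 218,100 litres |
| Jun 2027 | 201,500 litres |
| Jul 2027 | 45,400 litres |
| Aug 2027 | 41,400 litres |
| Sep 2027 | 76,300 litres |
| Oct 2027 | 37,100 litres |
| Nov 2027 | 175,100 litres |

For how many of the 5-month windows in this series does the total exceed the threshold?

Mar 2027–Jul 2027: 75,700 litres + 62,500 litres + 218,100 litres + 201,500 litres + 45,400 litres = 603,200 litres (over)
Apr 2027–Aug 2027: 62,500 litres + 218,100 litres + 201,500 litres + 45,400 litres + 41,400 litres = 568,900 litres (under)
May 2027–Sep 2027: 218,100 litres + 201,500 litres + 45,400 litres + 41,400 litres + 76,300 litres = 582,700 litres (over)
Jun 2027–Oct 2027: 201,500 litres + 45,400 litres + 41,400 litres + 76,300 litres + 37,100 litres = 401,700 litres (under)
Jul 2027–Nov 2027: 45,400 litres + 41,400 litres + 76,300 litres + 37,100 litres + 175,100 litres = 375,300 litres (under)
2 windows exceed the threshold.

2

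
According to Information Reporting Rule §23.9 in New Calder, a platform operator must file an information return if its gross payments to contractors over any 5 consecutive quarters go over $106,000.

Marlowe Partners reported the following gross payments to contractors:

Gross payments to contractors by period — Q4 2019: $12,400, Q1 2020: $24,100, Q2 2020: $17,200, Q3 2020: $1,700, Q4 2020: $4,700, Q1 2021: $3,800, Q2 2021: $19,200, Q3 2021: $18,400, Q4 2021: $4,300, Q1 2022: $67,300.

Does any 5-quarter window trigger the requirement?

Yes

Q4 2019–Q4 2020: $12,400 + $24,100 + $17,200 + $1,700 + $4,700 = $60,100 (under)
Q1 2020–Q1 2021: $24,100 + $17,200 + $1,700 + $4,700 + $3,800 = $51,500 (under)
Q2 2020–Q2 2021: $17,200 + $1,700 + $4,700 + $3,800 + $19,200 = $46,600 (under)
Q3 2020–Q3 2021: $1,700 + $4,700 + $3,800 + $19,200 + $18,400 = $47,800 (under)
Q4 2020–Q4 2021: $4,700 + $3,800 + $19,200 + $18,400 + $4,300 = $50,400 (under)
Q1 2021–Q1 2022: $3,800 + $19,200 + $18,400 + $4,300 + $67,300 = $113,000 (over)
At least one window exceeds $106,000.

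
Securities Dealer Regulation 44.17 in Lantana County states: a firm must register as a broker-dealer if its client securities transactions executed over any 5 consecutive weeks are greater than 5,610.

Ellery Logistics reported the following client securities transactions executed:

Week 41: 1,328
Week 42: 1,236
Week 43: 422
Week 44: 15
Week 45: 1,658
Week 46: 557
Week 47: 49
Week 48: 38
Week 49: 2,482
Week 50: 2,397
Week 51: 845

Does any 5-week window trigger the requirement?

Week 41–Week 45: 1,328 + 1,236 + 422 + 15 + 1,658 = 4,659 (under)
Week 42–Week 46: 1,236 + 422 + 15 + 1,658 + 557 = 3,888 (under)
Week 43–Week 47: 422 + 15 + 1,658 + 557 + 49 = 2,701 (under)
Week 44–Week 48: 15 + 1,658 + 557 + 49 + 38 = 2,317 (under)
Week 45–Week 49: 1,658 + 557 + 49 + 38 + 2,482 = 4,784 (under)
Week 46–Week 50: 557 + 49 + 38 + 2,482 + 2,397 = 5,523 (under)
Week 47–Week 51: 49 + 38 + 2,482 + 2,397 + 845 = 5,811 (over)
At least one window exceeds 5,610.

Yes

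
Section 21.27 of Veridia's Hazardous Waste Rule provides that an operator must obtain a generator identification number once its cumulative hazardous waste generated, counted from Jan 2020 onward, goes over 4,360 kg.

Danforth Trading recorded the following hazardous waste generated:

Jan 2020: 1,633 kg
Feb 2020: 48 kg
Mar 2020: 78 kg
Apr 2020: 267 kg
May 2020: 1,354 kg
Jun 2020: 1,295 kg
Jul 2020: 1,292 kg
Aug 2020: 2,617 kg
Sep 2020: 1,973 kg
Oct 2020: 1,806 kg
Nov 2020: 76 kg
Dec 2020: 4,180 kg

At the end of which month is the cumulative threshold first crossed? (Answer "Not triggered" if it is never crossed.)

Jun 2020

Through Jan 2020: 1,633 kg
Through Feb 2020: 1,681 kg
Through Mar 2020: 1,759 kg
Through Apr 2020: 2,026 kg
Through May 2020: 3,380 kg
Through Jun 2020: 4,675 kg ← exceeds threshold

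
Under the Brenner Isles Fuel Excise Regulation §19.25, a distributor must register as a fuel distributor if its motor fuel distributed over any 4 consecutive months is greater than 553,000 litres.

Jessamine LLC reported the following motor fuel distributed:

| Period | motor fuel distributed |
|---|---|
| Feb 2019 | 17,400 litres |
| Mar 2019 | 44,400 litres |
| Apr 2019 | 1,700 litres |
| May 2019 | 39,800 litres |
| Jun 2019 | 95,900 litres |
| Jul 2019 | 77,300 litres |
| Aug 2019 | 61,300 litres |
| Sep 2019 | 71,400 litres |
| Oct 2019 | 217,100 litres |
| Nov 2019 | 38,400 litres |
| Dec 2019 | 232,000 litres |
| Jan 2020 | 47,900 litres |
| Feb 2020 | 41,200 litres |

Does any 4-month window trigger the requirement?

Feb 2019–May 2019: 17,400 litres + 44,400 litres + 1,700 litres + 39,800 litres = 103,300 litres (under)
Mar 2019–Jun 2019: 44,400 litres + 1,700 litres + 39,800 litres + 95,900 litres = 181,800 litres (under)
Apr 2019–Jul 2019: 1,700 litres + 39,800 litres + 95,900 litres + 77,300 litres = 214,700 litres (under)
May 2019–Aug 2019: 39,800 litres + 95,900 litres + 77,300 litres + 61,300 litres = 274,300 litres (under)
Jun 2019–Sep 2019: 95,900 litres + 77,300 litres + 61,300 litres + 71,400 litres = 305,900 litres (under)
Jul 2019–Oct 2019: 77,300 litres + 61,300 litres + 71,400 litres + 217,100 litres = 427,100 litres (under)
Aug 2019–Nov 2019: 61,300 litres + 71,400 litres + 217,100 litres + 38,400 litres = 388,200 litres (under)
Sep 2019–Dec 2019: 71,400 litres + 217,100 litres + 38,400 litres + 232,000 litres = 558,900 litres (over)
Oct 2019–Jan 2020: 217,100 litres + 38,400 litres + 232,000 litres + 47,900 litres = 535,400 litres (under)
Nov 2019–Feb 2020: 38,400 litres + 232,000 litres + 47,900 litres + 41,200 litres = 359,500 litres (under)
At least one window exceeds 553,000 litres.

Yes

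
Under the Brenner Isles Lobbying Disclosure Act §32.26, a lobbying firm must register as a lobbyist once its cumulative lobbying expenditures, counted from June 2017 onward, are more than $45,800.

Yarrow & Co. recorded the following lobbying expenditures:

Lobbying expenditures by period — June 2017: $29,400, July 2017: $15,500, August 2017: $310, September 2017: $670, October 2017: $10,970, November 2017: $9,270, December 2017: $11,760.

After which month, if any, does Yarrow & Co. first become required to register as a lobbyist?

September 2017

Through June 2017: $29,400
Through July 2017: $44,900
Through August 2017: $45,210
Through September 2017: $45,880 ← exceeds threshold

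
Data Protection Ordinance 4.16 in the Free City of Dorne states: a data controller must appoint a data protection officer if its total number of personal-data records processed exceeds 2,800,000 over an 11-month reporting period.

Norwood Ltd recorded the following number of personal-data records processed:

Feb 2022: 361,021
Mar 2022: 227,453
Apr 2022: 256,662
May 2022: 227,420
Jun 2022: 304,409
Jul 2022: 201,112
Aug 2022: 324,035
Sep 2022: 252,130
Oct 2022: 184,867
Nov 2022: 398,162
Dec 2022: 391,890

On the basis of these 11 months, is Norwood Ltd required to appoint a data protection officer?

Yes

Total number of personal-data records processed: 361,021 + 227,453 + 256,662 + 227,420 + 304,409 + 201,112 + 324,035 + 252,130 + 184,867 + 398,162 + 391,890 = 3,129,161.
3,129,161 > 2,800,000, so the threshold is exceeded.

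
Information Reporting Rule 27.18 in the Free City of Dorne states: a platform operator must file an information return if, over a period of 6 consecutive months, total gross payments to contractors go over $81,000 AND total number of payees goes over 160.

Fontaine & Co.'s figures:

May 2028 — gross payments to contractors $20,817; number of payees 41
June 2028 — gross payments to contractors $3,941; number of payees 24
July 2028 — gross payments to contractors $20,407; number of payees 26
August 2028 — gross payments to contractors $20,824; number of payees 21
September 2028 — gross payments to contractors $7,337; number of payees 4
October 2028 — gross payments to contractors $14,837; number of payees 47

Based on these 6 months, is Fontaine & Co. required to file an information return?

Total gross payments to contractors: $20,817 + $3,941 + $20,407 + $20,824 + $7,337 + $14,837 = $88,163 (> $81,000).
Total number of payees: 41 + 24 + 26 + 21 + 4 + 47 = 163 (> 160).
The test is 'and': both thresholds are exceeded.

Yes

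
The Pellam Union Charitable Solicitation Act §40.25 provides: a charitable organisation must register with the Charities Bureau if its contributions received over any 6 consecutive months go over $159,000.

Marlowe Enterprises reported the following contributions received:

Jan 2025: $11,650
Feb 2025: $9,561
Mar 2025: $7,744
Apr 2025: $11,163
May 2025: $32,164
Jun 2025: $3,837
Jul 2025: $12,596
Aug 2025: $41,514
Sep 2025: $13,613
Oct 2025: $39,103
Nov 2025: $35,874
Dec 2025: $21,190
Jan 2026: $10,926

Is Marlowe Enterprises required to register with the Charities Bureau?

Jan 2025–Jun 2025: $11,650 + $9,561 + $7,744 + $11,163 + $32,164 + $3,837 = $76,119 (under)
Feb 2025–Jul 2025: $9,561 + $7,744 + $11,163 + $32,164 + $3,837 + $12,596 = $77,065 (under)
Mar 2025–Aug 2025: $7,744 + $11,163 + $32,164 + $3,837 + $12,596 + $41,514 = $109,018 (under)
Apr 2025–Sep 2025: $11,163 + $32,164 + $3,837 + $12,596 + $41,514 + $13,613 = $114,887 (under)
May 2025–Oct 2025: $32,164 + $3,837 + $12,596 + $41,514 + $13,613 + $39,103 = $142,827 (under)
Jun 2025–Nov 2025: $3,837 + $12,596 + $41,514 + $13,613 + $39,103 + $35,874 = $146,537 (under)
Jul 2025–Dec 2025: $12,596 + $41,514 + $13,613 + $39,103 + $35,874 + $21,190 = $163,890 (over)
Aug 2025–Jan 2026: $41,514 + $13,613 + $39,103 + $35,874 + $21,190 + $10,926 = $162,220 (over)
At least one window exceeds $159,000.

Yes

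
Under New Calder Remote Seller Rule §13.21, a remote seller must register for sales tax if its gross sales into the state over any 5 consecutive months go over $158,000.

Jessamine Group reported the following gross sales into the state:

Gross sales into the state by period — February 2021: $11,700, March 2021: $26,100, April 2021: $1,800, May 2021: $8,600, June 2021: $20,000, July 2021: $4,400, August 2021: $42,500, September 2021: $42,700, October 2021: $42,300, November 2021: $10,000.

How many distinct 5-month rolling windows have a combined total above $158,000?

February 2021–June 2021: $11,700 + $26,100 + $1,800 + $8,600 + $20,000 = $68,200 (under)
March 2021–July 2021: $26,100 + $1,800 + $8,600 + $20,000 + $4,400 = $60,900 (under)
April 2021–August 2021: $1,800 + $8,600 + $20,000 + $4,400 + $42,500 = $77,300 (under)
May 2021–September 2021: $8,600 + $20,000 + $4,400 + $42,500 + $42,700 = $118,200 (under)
June 2021–October 2021: $20,000 + $4,400 + $42,500 + $42,700 + $42,300 = $151,900 (under)
July 2021–November 2021: $4,400 + $42,500 + $42,700 + $42,300 + $10,000 = $141,900 (under)
0 windows exceed the threshold.

0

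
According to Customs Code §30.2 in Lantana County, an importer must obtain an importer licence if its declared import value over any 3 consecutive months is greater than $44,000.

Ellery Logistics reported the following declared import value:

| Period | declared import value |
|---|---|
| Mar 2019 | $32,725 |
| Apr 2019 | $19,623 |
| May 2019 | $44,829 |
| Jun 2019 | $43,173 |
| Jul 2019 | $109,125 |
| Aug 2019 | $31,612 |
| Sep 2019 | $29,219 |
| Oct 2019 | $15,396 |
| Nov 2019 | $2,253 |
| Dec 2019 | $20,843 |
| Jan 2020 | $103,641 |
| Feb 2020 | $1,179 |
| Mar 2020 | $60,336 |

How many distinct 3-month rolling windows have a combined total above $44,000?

10

Mar 2019–May 2019: $32,725 + $19,623 + $44,829 = $97,177 (over)
Apr 2019–Jun 2019: $19,623 + $44,829 + $43,173 = $107,625 (over)
May 2019–Jul 2019: $44,829 + $43,173 + $109,125 = $197,127 (over)
Jun 2019–Aug 2019: $43,173 + $109,125 + $31,612 = $183,910 (over)
Jul 2019–Sep 2019: $109,125 + $31,612 + $29,219 = $169,956 (over)
Aug 2019–Oct 2019: $31,612 + $29,219 + $15,396 = $76,227 (over)
Sep 2019–Nov 2019: $29,219 + $15,396 + $2,253 = $46,868 (over)
Oct 2019–Dec 2019: $15,396 + $2,253 + $20,843 = $38,492 (under)
Nov 2019–Jan 2020: $2,253 + $20,843 + $103,641 = $126,737 (over)
Dec 2019–Feb 2020: $20,843 + $103,641 + $1,179 = $125,663 (over)
Jan 2020–Mar 2020: $103,641 + $1,179 + $60,336 = $165,156 (over)
10 windows exceed the threshold.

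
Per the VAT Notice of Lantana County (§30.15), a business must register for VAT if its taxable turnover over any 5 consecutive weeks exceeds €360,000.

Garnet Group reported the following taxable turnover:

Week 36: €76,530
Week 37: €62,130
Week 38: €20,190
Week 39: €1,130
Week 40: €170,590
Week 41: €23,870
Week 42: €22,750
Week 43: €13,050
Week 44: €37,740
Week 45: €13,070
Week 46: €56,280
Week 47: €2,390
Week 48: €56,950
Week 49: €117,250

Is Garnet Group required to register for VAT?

No

Week 36–Week 40: €76,530 + €62,130 + €20,190 + €1,130 + €170,590 = €330,570 (under)
Week 37–Week 41: €62,130 + €20,190 + €1,130 + €170,590 + €23,870 = €277,910 (under)
Week 38–Week 42: €20,190 + €1,130 + €170,590 + €23,870 + €22,750 = €238,530 (under)
Week 39–Week 43: €1,130 + €170,590 + €23,870 + €22,750 + €13,050 = €231,390 (under)
Week 40–Week 44: €170,590 + €23,870 + €22,750 + €13,050 + €37,740 = €268,000 (under)
Week 41–Week 45: €23,870 + €22,750 + €13,050 + €37,740 + €13,070 = €110,480 (under)
Week 42–Week 46: €22,750 + €13,050 + €37,740 + €13,070 + €56,280 = €142,890 (under)
Week 43–Week 47: €13,050 + €37,740 + €13,070 + €56,280 + €2,390 = €122,530 (under)
Week 44–Week 48: €37,740 + €13,070 + €56,280 + €2,390 + €56,950 = €166,430 (under)
Week 45–Week 49: €13,070 + €56,280 + €2,390 + €56,950 + €117,250 = €245,940 (under)
No window exceeds €360,000.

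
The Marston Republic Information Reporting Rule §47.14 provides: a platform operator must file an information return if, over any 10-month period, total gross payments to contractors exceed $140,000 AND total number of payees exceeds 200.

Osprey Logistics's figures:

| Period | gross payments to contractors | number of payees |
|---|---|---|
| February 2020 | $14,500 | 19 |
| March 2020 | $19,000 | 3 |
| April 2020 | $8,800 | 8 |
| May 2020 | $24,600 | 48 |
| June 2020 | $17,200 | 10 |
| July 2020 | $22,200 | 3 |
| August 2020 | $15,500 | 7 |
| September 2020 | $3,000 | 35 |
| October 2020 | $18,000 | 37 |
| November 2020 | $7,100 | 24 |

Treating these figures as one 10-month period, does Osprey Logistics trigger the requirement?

Total gross payments to contractors: $14,500 + $19,000 + $8,800 + $24,600 + $17,200 + $22,200 + $15,500 + $3,000 + $18,000 + $7,100 = $149,900 (> $140,000).
Total number of payees: 19 + 3 + 8 + 48 + 10 + 3 + 7 + 35 + 37 + 24 = 194 (≤ 200).
The test is 'and': the rule requires both, and at least one is not exceeded.

No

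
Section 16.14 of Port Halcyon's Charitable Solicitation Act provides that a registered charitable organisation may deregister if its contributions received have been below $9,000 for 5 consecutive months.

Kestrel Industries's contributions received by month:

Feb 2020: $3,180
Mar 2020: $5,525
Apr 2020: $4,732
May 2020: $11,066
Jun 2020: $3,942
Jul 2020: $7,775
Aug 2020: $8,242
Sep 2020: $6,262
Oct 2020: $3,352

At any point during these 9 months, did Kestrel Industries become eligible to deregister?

Yes

Months below $9,000: Feb 2020, Mar 2020, Apr 2020, Jun 2020, Jul 2020, Aug 2020, Sep 2020, Oct 2020.
Longest run of consecutive months below the threshold: 5.
5 ≥ 5, so Kestrel Industries became eligible.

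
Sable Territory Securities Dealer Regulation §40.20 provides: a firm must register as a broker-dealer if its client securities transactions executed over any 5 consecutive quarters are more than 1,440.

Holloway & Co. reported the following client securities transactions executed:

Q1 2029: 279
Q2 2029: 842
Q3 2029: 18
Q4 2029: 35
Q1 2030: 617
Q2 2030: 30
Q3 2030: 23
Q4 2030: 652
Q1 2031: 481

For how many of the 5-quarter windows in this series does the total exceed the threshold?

Q1 2029–Q1 2030: 279 + 842 + 18 + 35 + 617 = 1,791 (over)
Q2 2029–Q2 2030: 842 + 18 + 35 + 617 + 30 = 1,542 (over)
Q3 2029–Q3 2030: 18 + 35 + 617 + 30 + 23 = 723 (under)
Q4 2029–Q4 2030: 35 + 617 + 30 + 23 + 652 = 1,357 (under)
Q1 2030–Q1 2031: 617 + 30 + 23 + 652 + 481 = 1,803 (over)
3 windows exceed the threshold.

3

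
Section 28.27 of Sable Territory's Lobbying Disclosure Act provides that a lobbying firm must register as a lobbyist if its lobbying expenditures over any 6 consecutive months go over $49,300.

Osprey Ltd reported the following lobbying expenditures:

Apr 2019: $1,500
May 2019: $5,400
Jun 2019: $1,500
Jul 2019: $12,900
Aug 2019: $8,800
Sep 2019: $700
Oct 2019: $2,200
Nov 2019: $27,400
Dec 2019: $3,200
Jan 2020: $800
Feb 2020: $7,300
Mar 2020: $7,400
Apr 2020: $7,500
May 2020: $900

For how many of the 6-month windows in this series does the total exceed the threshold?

Apr 2019–Sep 2019: $1,500 + $5,400 + $1,500 + $12,900 + $8,800 + $700 = $30,800 (under)
May 2019–Oct 2019: $5,400 + $1,500 + $12,900 + $8,800 + $700 + $2,200 = $31,500 (under)
Jun 2019–Nov 2019: $1,500 + $12,900 + $8,800 + $700 + $2,200 + $27,400 = $53,500 (over)
Jul 2019–Dec 2019: $12,900 + $8,800 + $700 + $2,200 + $27,400 + $3,200 = $55,200 (over)
Aug 2019–Jan 2020: $8,800 + $700 + $2,200 + $27,400 + $3,200 + $800 = $43,100 (under)
Sep 2019–Feb 2020: $700 + $2,200 + $27,400 + $3,200 + $800 + $7,300 = $41,600 (under)
Oct 2019–Mar 2020: $2,200 + $27,400 + $3,200 + $800 + $7,300 + $7,400 = $48,300 (under)
Nov 2019–Apr 2020: $27,400 + $3,200 + $800 + $7,300 + $7,400 + $7,500 = $53,600 (over)
Dec 2019–May 2020: $3,200 + $800 + $7,300 + $7,400 + $7,500 + $900 = $27,100 (under)
3 windows exceed the threshold.

3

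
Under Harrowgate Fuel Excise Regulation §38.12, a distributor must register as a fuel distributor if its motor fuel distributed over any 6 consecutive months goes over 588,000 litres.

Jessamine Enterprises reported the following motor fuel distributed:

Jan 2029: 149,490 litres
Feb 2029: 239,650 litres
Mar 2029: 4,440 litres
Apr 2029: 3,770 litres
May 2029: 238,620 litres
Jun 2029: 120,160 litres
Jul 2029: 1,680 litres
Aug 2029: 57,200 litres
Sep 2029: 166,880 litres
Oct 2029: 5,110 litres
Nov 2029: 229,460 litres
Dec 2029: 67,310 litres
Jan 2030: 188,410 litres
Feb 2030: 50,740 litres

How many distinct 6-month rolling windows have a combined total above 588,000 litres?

Jan 2029–Jun 2029: 149,490 litres + 239,650 litres + 4,440 litres + 3,770 litres + 238,620 litres + 120,160 litres = 756,130 litres (over)
Feb 2029–Jul 2029: 239,650 litres + 4,440 litres + 3,770 litres + 238,620 litres + 120,160 litres + 1,680 litres = 608,320 litres (over)
Mar 2029–Aug 2029: 4,440 litres + 3,770 litres + 238,620 litres + 120,160 litres + 1,680 litres + 57,200 litres = 425,870 litres (under)
Apr 2029–Sep 2029: 3,770 litres + 238,620 litres + 120,160 litres + 1,680 litres + 57,200 litres + 166,880 litres = 588,310 litres (over)
May 2029–Oct 2029: 238,620 litres + 120,160 litres + 1,680 litres + 57,200 litres + 166,880 litres + 5,110 litres = 589,650 litres (over)
Jun 2029–Nov 2029: 120,160 litres + 1,680 litres + 57,200 litres + 166,880 litres + 5,110 litres + 229,460 litres = 580,490 litres (under)
Jul 2029–Dec 2029: 1,680 litres + 57,200 litres + 166,880 litres + 5,110 litres + 229,460 litres + 67,310 litres = 527,640 litres (under)
Aug 2029–Jan 2030: 57,200 litres + 166,880 litres + 5,110 litres + 229,460 litres + 67,310 litres + 188,410 litres = 714,370 litres (over)
Sep 2029–Feb 2030: 166,880 litres + 5,110 litres + 229,460 litres + 67,310 litres + 188,410 litres + 50,740 litres = 707,910 litres (over)
6 windows exceed the threshold.

6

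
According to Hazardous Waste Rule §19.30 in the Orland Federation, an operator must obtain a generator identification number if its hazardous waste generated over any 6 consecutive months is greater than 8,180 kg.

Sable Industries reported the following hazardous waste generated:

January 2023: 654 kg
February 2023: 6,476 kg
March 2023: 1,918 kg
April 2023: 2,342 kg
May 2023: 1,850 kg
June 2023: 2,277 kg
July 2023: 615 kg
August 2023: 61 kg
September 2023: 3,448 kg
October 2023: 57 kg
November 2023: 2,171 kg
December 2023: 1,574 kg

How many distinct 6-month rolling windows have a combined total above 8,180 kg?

6

January 2023–June 2023: 654 kg + 6,476 kg + 1,918 kg + 2,342 kg + 1,850 kg + 2,277 kg = 15,517 kg (over)
February 2023–July 2023: 6,476 kg + 1,918 kg + 2,342 kg + 1,850 kg + 2,277 kg + 615 kg = 15,478 kg (over)
March 2023–August 2023: 1,918 kg + 2,342 kg + 1,850 kg + 2,277 kg + 615 kg + 61 kg = 9,063 kg (over)
April 2023–September 2023: 2,342 kg + 1,850 kg + 2,277 kg + 615 kg + 61 kg + 3,448 kg = 10,593 kg (over)
May 2023–October 2023: 1,850 kg + 2,277 kg + 615 kg + 61 kg + 3,448 kg + 57 kg = 8,308 kg (over)
June 2023–November 2023: 2,277 kg + 615 kg + 61 kg + 3,448 kg + 57 kg + 2,171 kg = 8,629 kg (over)
July 2023–December 2023: 615 kg + 61 kg + 3,448 kg + 57 kg + 2,171 kg + 1,574 kg = 7,926 kg (under)
6 windows exceed the threshold.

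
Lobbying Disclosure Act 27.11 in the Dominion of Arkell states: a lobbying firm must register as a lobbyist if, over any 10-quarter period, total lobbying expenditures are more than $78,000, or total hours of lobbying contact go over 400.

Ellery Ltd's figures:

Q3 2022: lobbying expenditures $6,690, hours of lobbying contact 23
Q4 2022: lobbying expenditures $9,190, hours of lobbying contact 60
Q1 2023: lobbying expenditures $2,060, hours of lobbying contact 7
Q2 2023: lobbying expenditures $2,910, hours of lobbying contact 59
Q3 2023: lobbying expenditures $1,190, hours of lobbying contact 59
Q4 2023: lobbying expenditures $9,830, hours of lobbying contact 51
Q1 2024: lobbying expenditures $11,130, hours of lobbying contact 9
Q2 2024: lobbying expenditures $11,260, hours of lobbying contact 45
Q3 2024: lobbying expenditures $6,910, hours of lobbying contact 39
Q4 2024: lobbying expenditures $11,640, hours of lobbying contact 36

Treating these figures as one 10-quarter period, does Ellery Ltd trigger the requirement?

No

Total lobbying expenditures: $6,690 + $9,190 + $2,060 + $2,910 + $1,190 + $9,830 + $11,130 + $11,260 + $6,910 + $11,640 = $72,810 (≤ $78,000).
Total hours of lobbying contact: 23 + 60 + 7 + 59 + 59 + 51 + 9 + 45 + 39 + 36 = 388 (≤ 400).
The test is 'or': neither threshold is exceeded.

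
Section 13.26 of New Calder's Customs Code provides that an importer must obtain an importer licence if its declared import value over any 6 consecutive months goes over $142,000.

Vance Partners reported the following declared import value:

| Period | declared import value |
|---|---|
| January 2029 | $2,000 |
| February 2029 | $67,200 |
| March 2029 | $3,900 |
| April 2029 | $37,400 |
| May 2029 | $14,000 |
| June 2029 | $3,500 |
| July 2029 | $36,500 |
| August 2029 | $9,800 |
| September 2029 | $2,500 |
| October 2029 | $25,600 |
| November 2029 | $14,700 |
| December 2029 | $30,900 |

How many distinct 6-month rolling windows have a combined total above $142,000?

1

January 2029–June 2029: $2,000 + $67,200 + $3,900 + $37,400 + $14,000 + $3,500 = $128,000 (under)
February 2029–July 2029: $67,200 + $3,900 + $37,400 + $14,000 + $3,500 + $36,500 = $162,500 (over)
March 2029–August 2029: $3,900 + $37,400 + $14,000 + $3,500 + $36,500 + $9,800 = $105,100 (under)
April 2029–September 2029: $37,400 + $14,000 + $3,500 + $36,500 + $9,800 + $2,500 = $103,700 (under)
May 2029–October 2029: $14,000 + $3,500 + $36,500 + $9,800 + $2,500 + $25,600 = $91,900 (under)
June 2029–November 2029: $3,500 + $36,500 + $9,800 + $2,500 + $25,600 + $14,700 = $92,600 (under)
July 2029–December 2029: $36,500 + $9,800 + $2,500 + $25,600 + $14,700 + $30,900 = $120,000 (under)
1 window exceeds the threshold.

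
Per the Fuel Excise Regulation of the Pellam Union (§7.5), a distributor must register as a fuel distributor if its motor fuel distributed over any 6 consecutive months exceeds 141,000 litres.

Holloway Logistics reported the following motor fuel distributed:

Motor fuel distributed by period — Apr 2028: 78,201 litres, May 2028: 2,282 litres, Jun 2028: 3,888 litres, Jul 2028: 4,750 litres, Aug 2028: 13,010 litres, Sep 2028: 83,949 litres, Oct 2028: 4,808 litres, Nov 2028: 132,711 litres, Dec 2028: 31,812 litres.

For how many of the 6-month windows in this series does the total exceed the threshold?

Apr 2028–Sep 2028: 78,201 litres + 2,282 litres + 3,888 litres + 4,750 litres + 13,010 litres + 83,949 litres = 186,080 litres (over)
May 2028–Oct 2028: 2,282 litres + 3,888 litres + 4,750 litres + 13,010 litres + 83,949 litres + 4,808 litres = 112,687 litres (under)
Jun 2028–Nov 2028: 3,888 litres + 4,750 litres + 13,010 litres + 83,949 litres + 4,808 litres + 132,711 litres = 243,116 litres (over)
Jul 2028–Dec 2028: 4,750 litres + 13,010 litres + 83,949 litres + 4,808 litres + 132,711 litres + 31,812 litres = 271,040 litres (over)
3 windows exceed the threshold.

3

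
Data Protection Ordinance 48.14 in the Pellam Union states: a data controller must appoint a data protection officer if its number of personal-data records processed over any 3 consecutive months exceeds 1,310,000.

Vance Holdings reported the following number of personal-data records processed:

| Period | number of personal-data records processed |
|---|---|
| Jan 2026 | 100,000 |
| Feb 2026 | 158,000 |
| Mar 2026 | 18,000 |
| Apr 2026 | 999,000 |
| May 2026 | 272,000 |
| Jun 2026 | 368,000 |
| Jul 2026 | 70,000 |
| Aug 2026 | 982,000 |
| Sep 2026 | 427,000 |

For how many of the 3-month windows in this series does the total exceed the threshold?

Jan 2026–Mar 2026: 100,000 + 158,000 + 18,000 = 276,000 (under)
Feb 2026–Apr 2026: 158,000 + 18,000 + 999,000 = 1,175,000 (under)
Mar 2026–May 2026: 18,000 + 999,000 + 272,000 = 1,289,000 (under)
Apr 2026–Jun 2026: 999,000 + 272,000 + 368,000 = 1,639,000 (over)
May 2026–Jul 2026: 272,000 + 368,000 + 70,000 = 710,000 (under)
Jun 2026–Aug 2026: 368,000 + 70,000 + 982,000 = 1,420,000 (over)
Jul 2026–Sep 2026: 70,000 + 982,000 + 427,000 = 1,479,000 (over)
3 windows exceed the threshold.

3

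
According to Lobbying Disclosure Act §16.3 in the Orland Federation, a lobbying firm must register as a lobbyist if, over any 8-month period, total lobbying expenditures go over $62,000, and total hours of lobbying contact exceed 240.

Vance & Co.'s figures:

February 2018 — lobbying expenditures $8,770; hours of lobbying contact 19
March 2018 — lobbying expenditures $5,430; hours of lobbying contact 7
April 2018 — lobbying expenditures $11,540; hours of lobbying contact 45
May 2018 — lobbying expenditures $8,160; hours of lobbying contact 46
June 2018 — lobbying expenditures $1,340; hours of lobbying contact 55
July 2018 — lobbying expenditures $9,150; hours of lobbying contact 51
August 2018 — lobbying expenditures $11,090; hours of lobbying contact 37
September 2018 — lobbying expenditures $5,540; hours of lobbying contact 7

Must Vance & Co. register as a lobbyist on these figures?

No

Total lobbying expenditures: $8,770 + $5,430 + $11,540 + $8,160 + $1,340 + $9,150 + $11,090 + $5,540 = $61,020 (≤ $62,000).
Total hours of lobbying contact: 19 + 7 + 45 + 46 + 55 + 51 + 37 + 7 = 267 (> 240).
The test is 'and': the rule requires both, and at least one is not exceeded.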